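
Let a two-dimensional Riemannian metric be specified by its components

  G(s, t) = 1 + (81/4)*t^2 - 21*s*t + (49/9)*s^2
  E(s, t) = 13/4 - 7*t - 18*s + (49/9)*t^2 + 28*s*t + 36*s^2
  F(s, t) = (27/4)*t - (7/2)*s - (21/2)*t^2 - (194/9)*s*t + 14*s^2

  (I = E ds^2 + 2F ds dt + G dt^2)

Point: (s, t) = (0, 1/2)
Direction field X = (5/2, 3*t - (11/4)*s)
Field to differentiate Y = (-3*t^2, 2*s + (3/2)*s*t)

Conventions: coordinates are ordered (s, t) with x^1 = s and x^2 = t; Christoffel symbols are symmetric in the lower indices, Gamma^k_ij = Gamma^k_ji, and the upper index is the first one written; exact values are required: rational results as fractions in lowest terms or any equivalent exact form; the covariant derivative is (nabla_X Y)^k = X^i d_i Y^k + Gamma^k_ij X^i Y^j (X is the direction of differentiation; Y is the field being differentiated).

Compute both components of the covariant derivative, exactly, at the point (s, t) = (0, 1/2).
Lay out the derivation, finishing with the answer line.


E = 10/9, F = 3/4, G = 97/16 at the point
E_s = -4, E_t = -14/9, F_s = -257/18, F_t = -15/4, G_s = -21/2, G_t = 81/4
EG - F^2 = 889/144;  g^inv = (144/889) * [[97/16, -3/4], [-3/4, 10/9]]
first-kind symbols [ij,l] = (1/2)(d_i g_jl + d_j g_il - d_l g_ij): [ss,s] = E_s/2 = -2, [ss,t] = F_s - E_t/2 = -27/2, [st,s] = E_t/2 = -7/9, [st,t] = G_s/2 = -21/4, [tt,s] = F_t - G_s/2 = 3/2, [tt,t] = G_t/2 = 81/8
Gamma^s_ij = (G*[ij,s] - F*[ij,t])/(EG - F^2), Gamma^t_ij = (E*[ij,t] - F*[ij,s])/(EG - F^2)
Gamma_sss = -288/889, Gamma_sst = -16/127, Gamma_stt = 216/889, Gamma_tss = -1944/889, Gamma_tst = -108/127, Gamma_ttt = 1458/889
X = (5/2, 3/2), Y = (-3/4, 0) at the point

Answer: (nabla_X Y)^s = -6669/1778, (nabla_X Y)^t = 84859/7112


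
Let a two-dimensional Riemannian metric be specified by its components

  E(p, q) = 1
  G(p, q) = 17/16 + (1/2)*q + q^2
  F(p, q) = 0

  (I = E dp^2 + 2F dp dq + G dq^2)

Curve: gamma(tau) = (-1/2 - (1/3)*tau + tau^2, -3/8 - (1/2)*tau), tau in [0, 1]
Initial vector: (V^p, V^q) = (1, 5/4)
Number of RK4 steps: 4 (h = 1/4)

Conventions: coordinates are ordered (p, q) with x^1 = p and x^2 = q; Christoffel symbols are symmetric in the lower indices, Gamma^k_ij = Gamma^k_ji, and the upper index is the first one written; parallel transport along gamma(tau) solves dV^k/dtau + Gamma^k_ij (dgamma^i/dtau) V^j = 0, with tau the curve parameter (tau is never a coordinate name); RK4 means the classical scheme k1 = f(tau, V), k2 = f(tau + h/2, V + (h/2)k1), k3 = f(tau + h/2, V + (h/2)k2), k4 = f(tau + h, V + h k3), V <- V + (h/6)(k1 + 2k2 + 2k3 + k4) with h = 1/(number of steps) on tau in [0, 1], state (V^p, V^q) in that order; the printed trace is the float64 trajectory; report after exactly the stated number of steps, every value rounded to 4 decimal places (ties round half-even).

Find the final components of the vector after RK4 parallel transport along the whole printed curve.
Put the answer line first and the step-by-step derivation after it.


Answer: V^p = 1.0000, V^q = 1.0682

gamma'(tau) = (-1/3 + 2*tau, -1/2); f(tau, V)^k = -Gamma^k_ij(gamma(tau)) gamma'^i(tau) V^j; h = 1/4; intermediate values shown to 6 dp
curve data and Christoffel symbols at the stage parameters:
  tau = 0.000000: gamma = (-0.500000, -0.375000), gamma' = (-0.333333, -0.500000); Gamma_ppp = 0.000000, Gamma_ppq = 0.000000, Gamma_pqq = 0.000000, Gamma_qpp = 0.000000, Gamma_qpq = 0.000000, Gamma_qqq = -0.123077
  tau = 0.125000: gamma = (-0.526042, -0.437500), gamma' = (-0.083333, -0.500000); Gamma_ppp = 0.000000, Gamma_ppq = 0.000000, Gamma_pqq = 0.000000, Gamma_qpp = 0.000000, Gamma_qpq = 0.000000, Gamma_qqq = -0.181132
  tau = 0.250000: gamma = (-0.520833, -0.500000), gamma' = (0.166667, -0.500000); Gamma_ppp = 0.000000, Gamma_ppq = 0.000000, Gamma_pqq = 0.000000, Gamma_qpp = 0.000000, Gamma_qpq = 0.000000, Gamma_qqq = -0.235294
  tau = 0.375000: gamma = (-0.484375, -0.562500), gamma' = (0.416667, -0.500000); Gamma_ppp = 0.000000, Gamma_ppq = 0.000000, Gamma_pqq = 0.000000, Gamma_qpp = 0.000000, Gamma_qpq = 0.000000, Gamma_qqq = -0.284698
  tau = 0.500000: gamma = (-0.416667, -0.625000), gamma' = (0.666667, -0.500000); Gamma_ppp = 0.000000, Gamma_ppq = 0.000000, Gamma_pqq = 0.000000, Gamma_qpp = 0.000000, Gamma_qpq = 0.000000, Gamma_qqq = -0.328767
  tau = 0.625000: gamma = (-0.317708, -0.687500), gamma' = (0.916667, -0.500000); Gamma_ppp = 0.000000, Gamma_ppq = 0.000000, Gamma_pqq = 0.000000, Gamma_qpp = 0.000000, Gamma_qpq = 0.000000, Gamma_qqq = -0.367213
  tau = 0.750000: gamma = (-0.187500, -0.750000), gamma' = (1.166667, -0.500000); Gamma_ppp = 0.000000, Gamma_ppq = 0.000000, Gamma_pqq = 0.000000, Gamma_qpp = 0.000000, Gamma_qpq = 0.000000, Gamma_qqq = -0.400000
  tau = 0.875000: gamma = (-0.026042, -0.812500), gamma' = (1.416667, -0.500000); Gamma_ppp = 0.000000, Gamma_ppq = 0.000000, Gamma_pqq = 0.000000, Gamma_qpp = 0.000000, Gamma_qpq = 0.000000, Gamma_qqq = -0.427300
  tau = 1.000000: gamma = (0.166667, -0.875000), gamma' = (1.666667, -0.500000); Gamma_ppp = 0.000000, Gamma_ppq = 0.000000, Gamma_pqq = 0.000000, Gamma_qpp = 0.000000, Gamma_qpq = 0.000000, Gamma_qqq = -0.449438
step 0: V^p = 1.0000, V^q = 1.2500
step 1: k1 = (0.000000, -0.076923), k2 = (0.000000, -0.112337), k3 = (0.000000, -0.111936), k4 = (0.000000, -0.143767); V <- V + (h/6)(k1 + 2k2 + 2k3 + k4): V^p = 1.0000, V^q = 1.2221
step 2: k1 = (0.000000, -0.143778), k2 = (0.000000, -0.171408), k3 = (0.000000, -0.170917), k4 = (0.000000, -0.193872); V <- V + (h/6)(k1 + 2k2 + 2k3 + k4): V^p = 1.0000, V^q = 1.1795
step 3: k1 = (0.000000, -0.193894), k2 = (0.000000, -0.212117), k3 = (0.000000, -0.211699), k4 = (0.000000, -0.225319); V <- V + (h/6)(k1 + 2k2 + 2k3 + k4): V^p = 1.0000, V^q = 1.1267
step 4: k1 = (0.000000, -0.225347), k2 = (0.000000, -0.234708), k3 = (0.000000, -0.234458), k4 = (0.000000, -0.240027); V <- V + (h/6)(k1 + 2k2 + 2k3 + k4): V^p = 1.0000, V^q = 1.0682


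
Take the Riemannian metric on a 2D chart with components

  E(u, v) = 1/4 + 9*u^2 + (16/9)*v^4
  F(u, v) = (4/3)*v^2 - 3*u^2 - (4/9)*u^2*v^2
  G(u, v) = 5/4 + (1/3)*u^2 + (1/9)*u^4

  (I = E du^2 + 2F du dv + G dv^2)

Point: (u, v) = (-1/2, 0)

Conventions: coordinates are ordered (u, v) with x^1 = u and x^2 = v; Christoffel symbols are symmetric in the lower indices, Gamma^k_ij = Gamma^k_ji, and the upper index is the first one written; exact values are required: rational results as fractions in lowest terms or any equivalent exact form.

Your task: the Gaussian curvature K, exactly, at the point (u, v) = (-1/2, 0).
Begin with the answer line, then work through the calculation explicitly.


Answer: K = -46808/644809

E = 5/2, F = -3/4, G = 193/144, EG - F^2 = 803/288 at the point
E_u = -9, E_v = 0, F_u = 3, F_v = 0, G_u = -7/18, G_v = 0
E_vv = 0, F_uv = 0, G_uu = 1
K follows from Brioschi's formula, (det M1 - det M2)/(EG - F^2)^2.
M1 = [[-E_vv/2 + F_uv - G_uu/2, E_u/2, F_u - E_v/2], [F_v - G_u/2, E, F], [G_v/2, F, G]] = [[-1/2, -9/2, 3], [7/36, 5/2, -3/4], [0, -3/4, 193/144]]; det M1 = -253/384
M2 = [[0, E_v/2, G_u/2], [E_v/2, E, F], [G_u/2, F, G]] = [[0, 0, -7/36], [0, 5/2, -3/4], [-7/36, -3/4, 193/144]]; det M2 = -245/2592
det M1 - det M2 = -5851/10368; K = -5851/10368 / (803/288)^2 = -46808/644809


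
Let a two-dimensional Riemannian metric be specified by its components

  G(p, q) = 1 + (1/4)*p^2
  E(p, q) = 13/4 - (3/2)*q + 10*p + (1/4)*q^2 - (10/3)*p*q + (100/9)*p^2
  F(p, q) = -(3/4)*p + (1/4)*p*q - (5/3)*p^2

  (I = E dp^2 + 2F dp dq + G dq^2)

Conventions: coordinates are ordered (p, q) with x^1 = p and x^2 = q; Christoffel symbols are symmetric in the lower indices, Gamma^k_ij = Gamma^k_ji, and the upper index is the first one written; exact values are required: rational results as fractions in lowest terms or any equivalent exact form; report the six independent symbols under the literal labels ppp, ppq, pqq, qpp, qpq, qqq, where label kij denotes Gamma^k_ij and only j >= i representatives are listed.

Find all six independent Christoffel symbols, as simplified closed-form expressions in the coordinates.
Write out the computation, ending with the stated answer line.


E = 13/4 - (3/2)*q + 10*p + (1/4)*q^2 - (10/3)*p*q + (100/9)*p^2; F = -(3/4)*p + (1/4)*p*q - (5/3)*p^2; G = 1 + (1/4)*p^2
Gamma^k_ij = (1/2) g^{kl} (d_i g_jl + d_j g_il - d_l g_ij), with g^inv = (1/(EG-F^2)) [[G, -F], [-F, E]]
first partials: E_p = 10 - (10/3)*q + (200/9)*p, E_q = -3/2 + (1/2)*q - (10/3)*p, F_p = -3/4 + (1/4)*q - (10/3)*p, F_q = (1/4)*p, G_p = (1/2)*p, G_q = 0
D = EG - F^2 = 13/4 - (3/2)*q + 10*p + (1/4)*q^2 - (10/3)*p*q + (409/36)*p^2
expanded: Gamma^p_pp = (G E_p - 2F F_p + F E_q)/(2D), Gamma^p_pq = (G E_q - F G_p)/(2D), Gamma^p_qq = (2G F_q - G G_p - F G_q)/(2D), Gamma^q_pp = (2E F_p - E E_q - F E_p)/(2D), Gamma^q_pq = (E G_p - F E_q)/(2D), Gamma^q_qq = (E G_q - 2F F_q + F G_p)/(2D); substitute and cancel common factors

Answer: Gamma_ppp = (400*p - 60*q + 180)/(409*p^2 - 120*p*q + 360*p + 9*q^2 - 54*q + 117), Gamma_ppq = (-60*p + 9*q - 27)/(409*p^2 - 120*p*q + 360*p + 9*q^2 - 54*q + 117), Gamma_pqq = 0, Gamma_qpp = -60*p/(409*p^2 - 120*p*q + 360*p + 9*q^2 - 54*q + 117), Gamma_qpq = 9*p/(409*p^2 - 120*p*q + 360*p + 9*q^2 - 54*q + 117), Gamma_qqq = 0


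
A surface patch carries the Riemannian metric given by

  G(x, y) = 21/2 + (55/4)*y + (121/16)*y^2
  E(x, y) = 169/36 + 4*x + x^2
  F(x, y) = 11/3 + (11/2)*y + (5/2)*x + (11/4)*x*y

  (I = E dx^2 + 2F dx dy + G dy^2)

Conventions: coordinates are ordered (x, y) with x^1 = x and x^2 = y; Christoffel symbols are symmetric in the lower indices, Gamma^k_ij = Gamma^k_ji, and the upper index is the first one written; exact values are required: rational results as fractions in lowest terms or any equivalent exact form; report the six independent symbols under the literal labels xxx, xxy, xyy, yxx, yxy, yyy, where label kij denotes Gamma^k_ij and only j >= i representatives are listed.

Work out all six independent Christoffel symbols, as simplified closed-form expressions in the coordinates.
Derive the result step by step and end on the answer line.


E = 169/36 + 4*x + x^2; F = 11/3 + (11/2)*y + (5/2)*x + (11/4)*x*y; G = 21/2 + (55/4)*y + (121/16)*y^2
Gamma^k_ij = (1/2) g^{kl} (d_i g_jl + d_j g_il - d_l g_ij), with g^inv = (1/(EG-F^2)) [[G, -F], [-F, E]]
first partials: E_x = 4 + 2*x, E_y = 0, F_x = 5/2 + (11/4)*y, F_y = 11/2 + (11/4)*x, G_x = 0, G_y = 55/4 + (121/8)*y
D = EG - F^2 = 2581/72 + (3487/144)*y + (71/3)*x + (3025/576)*y^2 + (22/3)*x*y + (17/4)*x^2
expanded: Gamma^x_xx = (G E_x - 2F F_x + F E_y)/(2D), Gamma^x_xy = (G E_y - F G_x)/(2D), Gamma^x_yy = (2G F_y - G G_x - F G_y)/(2D), Gamma^y_xx = (2E F_x - E E_y - F E_x)/(2D), Gamma^y_xy = (E G_x - F E_y)/(2D), Gamma^y_yy = (E G_y - 2F F_y + F G_x)/(2D); substitute and cancel common factors

Answer: Gamma_xxx = (2448*x + 2112*y + 6816)/(2448*x^2 + 4224*x*y + 13632*x + 3025*y^2 + 13948*y + 20648), Gamma_xxy = 0, Gamma_xyy = (6732*x + 5808*y + 18744)/(2448*x^2 + 4224*x*y + 13632*x + 3025*y^2 + 13948*y + 20648), Gamma_yxx = (768*x + 1100*y + 2536)/(2448*x^2 + 4224*x*y + 13632*x + 3025*y^2 + 13948*y + 20648), Gamma_yxy = 0, Gamma_yyy = (2112*x + 3025*y + 6974)/(2448*x^2 + 4224*x*y + 13632*x + 3025*y^2 + 13948*y + 20648)


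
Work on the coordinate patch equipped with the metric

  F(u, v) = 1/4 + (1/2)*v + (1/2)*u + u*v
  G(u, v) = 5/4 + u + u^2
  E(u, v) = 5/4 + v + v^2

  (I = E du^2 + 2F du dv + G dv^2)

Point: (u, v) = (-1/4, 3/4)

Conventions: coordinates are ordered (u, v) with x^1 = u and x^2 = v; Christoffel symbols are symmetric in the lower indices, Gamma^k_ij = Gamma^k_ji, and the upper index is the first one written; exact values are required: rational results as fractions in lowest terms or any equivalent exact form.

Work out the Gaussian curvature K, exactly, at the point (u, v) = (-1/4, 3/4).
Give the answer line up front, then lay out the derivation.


Answer: K = -64/441

E = 41/16, F = 5/16, G = 17/16, EG - F^2 = 21/8 at the point
E_u = 0, E_v = 5/2, F_u = 5/4, F_v = 1/4, G_u = 1/2, G_v = 0
E_vv = 2, F_uv = 1, G_uu = 2
Brioschi: K = (det M1 - det M2) / (EG - F^2)^2 with the standard first/second-derivative matrices M1, M2.
M1 = [[-E_vv/2 + F_uv - G_uu/2, E_u/2, F_u - E_v/2], [F_v - G_u/2, E, F], [G_v/2, F, G]] = [[-1, 0, 0], [0, 41/16, 5/16], [0, 5/16, 17/16]]; det M1 = -21/8
M2 = [[0, E_v/2, G_u/2], [E_v/2, E, F], [G_u/2, F, G]] = [[0, 5/4, 1/4], [5/4, 41/16, 5/16], [1/4, 5/16, 17/16]]; det M2 = -13/8
det M1 - det M2 = -1; K = -1 / (21/8)^2 = -64/441


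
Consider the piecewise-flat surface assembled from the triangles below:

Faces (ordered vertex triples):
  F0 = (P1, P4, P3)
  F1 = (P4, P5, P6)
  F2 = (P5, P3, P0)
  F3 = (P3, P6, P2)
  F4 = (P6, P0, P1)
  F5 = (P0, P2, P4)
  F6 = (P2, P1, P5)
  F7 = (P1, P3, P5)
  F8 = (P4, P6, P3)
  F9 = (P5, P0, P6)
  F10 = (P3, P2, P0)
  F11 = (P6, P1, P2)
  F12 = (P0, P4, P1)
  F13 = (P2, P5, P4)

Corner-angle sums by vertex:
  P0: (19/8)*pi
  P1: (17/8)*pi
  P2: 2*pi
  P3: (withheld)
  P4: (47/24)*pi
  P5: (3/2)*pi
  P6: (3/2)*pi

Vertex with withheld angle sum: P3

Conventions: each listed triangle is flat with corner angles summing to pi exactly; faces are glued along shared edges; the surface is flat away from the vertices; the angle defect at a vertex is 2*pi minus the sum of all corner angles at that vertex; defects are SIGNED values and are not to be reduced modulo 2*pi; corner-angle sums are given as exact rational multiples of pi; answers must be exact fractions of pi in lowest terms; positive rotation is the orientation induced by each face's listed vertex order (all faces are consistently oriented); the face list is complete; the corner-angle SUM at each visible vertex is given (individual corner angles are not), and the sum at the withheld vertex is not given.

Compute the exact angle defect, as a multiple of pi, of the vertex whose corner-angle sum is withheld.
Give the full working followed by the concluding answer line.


V = 7, E = 21, F = 14; chi = V - E + F = 0
Gauss-Bonnet: total defect = 2*pi*chi = 0; visible defects sum to (13/24)*pi

Answer: defect(P3) = (-13/24)*pi


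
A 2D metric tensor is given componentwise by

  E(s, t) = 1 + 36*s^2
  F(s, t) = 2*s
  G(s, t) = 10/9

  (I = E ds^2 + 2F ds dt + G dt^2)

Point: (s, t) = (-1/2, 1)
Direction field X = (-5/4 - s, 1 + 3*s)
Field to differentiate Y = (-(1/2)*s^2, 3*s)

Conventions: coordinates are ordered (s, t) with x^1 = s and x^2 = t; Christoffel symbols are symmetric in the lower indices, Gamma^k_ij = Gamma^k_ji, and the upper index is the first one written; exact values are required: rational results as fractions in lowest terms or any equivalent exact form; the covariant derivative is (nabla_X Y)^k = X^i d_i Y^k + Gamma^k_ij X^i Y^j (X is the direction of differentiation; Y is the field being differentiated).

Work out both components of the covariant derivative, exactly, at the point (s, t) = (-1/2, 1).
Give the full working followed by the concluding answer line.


E = 10, F = -1, G = 10/9 at the point
E_s = -36, E_t = 0, F_s = 2, F_t = 0, G_s = 0, G_t = 0
EG - F^2 = 91/9;  g^inv = (9/91) * [[10/9, 1], [1, 10]]
first-kind symbols [ij,l] = (1/2)(d_i g_jl + d_j g_il - d_l g_ij): [ss,s] = E_s/2 = -18, [ss,t] = F_s - E_t/2 = 2, [st,s] = E_t/2 = 0, [st,t] = G_s/2 = 0, [tt,s] = F_t - G_s/2 = 0, [tt,t] = G_t/2 = 0
Gamma^s_ij = (G*[ij,s] - F*[ij,t])/(EG - F^2), Gamma^t_ij = (E*[ij,t] - F*[ij,s])/(EG - F^2)
Gamma_sss = -162/91, Gamma_sst = 0, Gamma_stt = 0, Gamma_tss = 18/91, Gamma_tst = 0, Gamma_ttt = 0
X = (-3/4, -1/2), Y = (-1/8, -3/2) at the point

Answer: (nabla_X Y)^s = -789/1456, (nabla_X Y)^t = -3249/1456


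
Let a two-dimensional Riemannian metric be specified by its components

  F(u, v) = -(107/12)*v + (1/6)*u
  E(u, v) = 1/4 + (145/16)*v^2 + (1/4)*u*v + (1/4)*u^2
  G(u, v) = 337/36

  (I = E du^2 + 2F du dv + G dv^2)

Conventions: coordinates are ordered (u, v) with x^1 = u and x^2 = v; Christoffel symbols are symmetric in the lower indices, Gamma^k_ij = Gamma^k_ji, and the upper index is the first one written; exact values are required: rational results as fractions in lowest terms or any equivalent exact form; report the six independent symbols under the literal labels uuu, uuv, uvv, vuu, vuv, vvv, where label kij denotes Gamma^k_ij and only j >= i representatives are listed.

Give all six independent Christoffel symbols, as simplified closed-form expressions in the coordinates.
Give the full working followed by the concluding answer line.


E = 1/4 + (145/16)*v^2 + (1/4)*u*v + (1/4)*u^2; F = -(107/12)*v + (1/6)*u; G = 337/36
Gamma^k_ij = (1/2) g^{kl} (d_i g_jl + d_j g_il - d_l g_ij), with g^inv = (1/(EG-F^2)) [[G, -F], [-F, E]]
first partials: E_u = (1/4)*v + (1/2)*u, E_v = (145/8)*v + (1/4)*u, F_u = 1/6, F_v = -107/12, G_u = 0, G_v = 0
D = EG - F^2 = 337/144 + (341/64)*v^2 + (85/16)*u*v + (37/16)*u^2
expanded: Gamma^u_uu = (G E_u - 2F F_u + F E_v)/(2D), Gamma^u_uv = (G E_v - F G_u)/(2D), Gamma^u_vv = (2G F_v - G G_u - F G_v)/(2D), Gamma^v_uu = (2E F_u - E E_v - F E_u)/(2D), Gamma^v_uv = (E G_u - F E_v)/(2D), Gamma^v_vv = (E G_v - 2F F_v + F G_u)/(2D); substitute and cancel common factors

Answer: Gamma_uuu = (12*u^2 + 228*u*v + 1332*u - 46545*v^2 + 1530*v)/(1332*u^2 + 3060*u*v + 3069*v^2 + 1348), Gamma_uuv = (674*u + 48865*v)/(1332*u^2 + 3060*u*v + 3069*v^2 + 1348), Gamma_uvv = -144236/(3996*u^2 + 9180*u*v + 9207*v^2 + 4044), Gamma_vuu = (-72*u^3 - 5292*u^2*v - 7830*u*v^2 + 5184*u*v - 72*u - 189225*v^3 + 6048*v^2 - 5220*v + 96)/(5328*u^2 + 12240*u*v + 12276*v^2 + 5392), Gamma_vuv = (-12*u^2 - 228*u*v + 46545*v^2)/(1332*u^2 + 3060*u*v + 3069*v^2 + 1348), Gamma_vvv = (856*u - 45796*v)/(1332*u^2 + 3060*u*v + 3069*v^2 + 1348)


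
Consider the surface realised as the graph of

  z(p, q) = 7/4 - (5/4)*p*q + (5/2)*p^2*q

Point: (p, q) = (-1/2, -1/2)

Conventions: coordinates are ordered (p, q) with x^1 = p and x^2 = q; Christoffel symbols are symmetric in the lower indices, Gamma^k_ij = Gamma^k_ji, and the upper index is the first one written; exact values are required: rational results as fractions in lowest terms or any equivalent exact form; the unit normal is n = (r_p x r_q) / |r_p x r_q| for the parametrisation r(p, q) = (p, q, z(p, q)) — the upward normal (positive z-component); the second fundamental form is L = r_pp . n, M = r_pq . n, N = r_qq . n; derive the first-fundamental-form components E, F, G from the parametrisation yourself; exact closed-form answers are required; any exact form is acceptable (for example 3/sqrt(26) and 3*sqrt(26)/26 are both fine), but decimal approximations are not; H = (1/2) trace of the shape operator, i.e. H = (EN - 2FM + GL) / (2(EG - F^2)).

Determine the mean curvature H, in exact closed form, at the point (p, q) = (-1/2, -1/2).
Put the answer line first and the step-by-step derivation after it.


Answer: H = 2860*sqrt(389)/151321

z_p = 15/8, z_q = 5/4, z_pp = -5/2, z_pq = -15/4, z_qq = 0
E = 289/64, F = 75/32, G = 41/16; answer radicand W^2 = 389/64
unnormalised second-form numerators: l = -5/2, m = -15/4, n = 0; L = l/sqrt(389/64), and similarly M = m/sqrt(W^2), N = n/sqrt(W^2)
H = (E*n - 2*F*m + G*l) / (2*(EG - F^2)*sqrt(W^2)); E*n - 2*F*m + G*l = 715/64, EG - F^2 = 389/64, so H = (715/778)/sqrt(389/64)


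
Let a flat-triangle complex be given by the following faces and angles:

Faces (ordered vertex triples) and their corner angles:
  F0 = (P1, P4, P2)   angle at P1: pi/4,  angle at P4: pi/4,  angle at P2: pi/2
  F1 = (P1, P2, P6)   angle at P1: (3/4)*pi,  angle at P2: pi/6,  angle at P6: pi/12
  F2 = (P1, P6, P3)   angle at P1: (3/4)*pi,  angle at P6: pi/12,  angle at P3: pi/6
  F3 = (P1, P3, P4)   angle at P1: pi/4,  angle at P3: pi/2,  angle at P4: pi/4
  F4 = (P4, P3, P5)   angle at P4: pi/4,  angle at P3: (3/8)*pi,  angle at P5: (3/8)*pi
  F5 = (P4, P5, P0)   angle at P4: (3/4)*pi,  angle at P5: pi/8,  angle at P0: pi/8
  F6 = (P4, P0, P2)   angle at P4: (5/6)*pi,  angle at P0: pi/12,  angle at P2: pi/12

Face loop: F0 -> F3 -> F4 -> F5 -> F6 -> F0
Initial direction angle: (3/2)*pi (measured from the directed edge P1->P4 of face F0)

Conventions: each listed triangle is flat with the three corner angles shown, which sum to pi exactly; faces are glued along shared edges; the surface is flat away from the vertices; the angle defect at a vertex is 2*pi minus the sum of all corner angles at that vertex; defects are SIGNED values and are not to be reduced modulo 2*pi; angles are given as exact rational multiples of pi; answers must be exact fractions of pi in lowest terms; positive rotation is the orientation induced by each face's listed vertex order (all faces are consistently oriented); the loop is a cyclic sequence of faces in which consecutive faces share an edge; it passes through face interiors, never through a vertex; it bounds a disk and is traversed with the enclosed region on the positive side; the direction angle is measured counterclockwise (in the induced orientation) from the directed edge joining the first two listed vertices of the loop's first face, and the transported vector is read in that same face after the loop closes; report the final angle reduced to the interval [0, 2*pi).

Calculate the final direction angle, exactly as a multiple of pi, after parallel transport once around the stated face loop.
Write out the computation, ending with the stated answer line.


enclosed vertex P4: corner angles sum to (7/3)*pi, defect = 2*pi - (7/3)*pi = -pi/3
the final direction is the initial angle plus the enclosed defects, taken mod 2*pi in the induced orientation
final angle = (3/2)*pi - pi/3 = (7/6)*pi (mod 2*pi)

Answer: final direction angle = (7/6)*pi


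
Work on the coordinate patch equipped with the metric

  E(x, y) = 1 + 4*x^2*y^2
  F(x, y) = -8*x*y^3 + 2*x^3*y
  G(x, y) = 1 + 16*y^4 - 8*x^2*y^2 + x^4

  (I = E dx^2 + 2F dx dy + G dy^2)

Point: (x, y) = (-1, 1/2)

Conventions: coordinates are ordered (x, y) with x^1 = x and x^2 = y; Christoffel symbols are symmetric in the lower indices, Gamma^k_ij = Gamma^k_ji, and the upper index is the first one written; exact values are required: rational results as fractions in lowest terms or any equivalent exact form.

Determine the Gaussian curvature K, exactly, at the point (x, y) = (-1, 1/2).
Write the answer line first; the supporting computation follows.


Answer: K = -2

E = 2, F = 0, G = 1, EG - F^2 = 2 at the point
E_x = -2, E_y = 4, F_x = 2, F_y = 4, G_x = 0, G_y = 0
E_yy = 8, F_xy = 0, G_xx = 8
K follows from Brioschi's formula, (det M1 - det M2)/(EG - F^2)^2.
M1 = [[-E_yy/2 + F_xy - G_xx/2, E_x/2, F_x - E_y/2], [F_y - G_x/2, E, F], [G_y/2, F, G]] = [[-8, -1, 0], [4, 2, 0], [0, 0, 1]]; det M1 = -12
M2 = [[0, E_y/2, G_x/2], [E_y/2, E, F], [G_x/2, F, G]] = [[0, 2, 0], [2, 2, 0], [0, 0, 1]]; det M2 = -4
det M1 - det M2 = -8; K = -8 / (2)^2 = -2


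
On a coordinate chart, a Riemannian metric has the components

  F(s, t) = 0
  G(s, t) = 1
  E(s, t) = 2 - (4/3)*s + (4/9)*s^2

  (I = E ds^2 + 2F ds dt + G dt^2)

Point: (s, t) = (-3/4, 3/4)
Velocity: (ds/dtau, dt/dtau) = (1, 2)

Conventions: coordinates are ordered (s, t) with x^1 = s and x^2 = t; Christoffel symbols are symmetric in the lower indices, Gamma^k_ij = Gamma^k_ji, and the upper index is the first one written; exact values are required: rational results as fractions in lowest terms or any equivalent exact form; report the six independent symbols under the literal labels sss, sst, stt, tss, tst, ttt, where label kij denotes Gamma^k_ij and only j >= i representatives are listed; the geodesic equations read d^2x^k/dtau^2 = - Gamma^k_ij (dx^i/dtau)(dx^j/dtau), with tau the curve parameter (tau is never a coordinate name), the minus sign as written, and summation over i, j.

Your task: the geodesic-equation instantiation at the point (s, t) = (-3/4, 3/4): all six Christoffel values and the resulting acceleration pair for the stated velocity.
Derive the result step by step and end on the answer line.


E = 13/4, F = 0, G = 1 at the point
E_s = -2, E_t = 0, F_s = 0, F_t = 0, G_s = 0, G_t = 0
EG - F^2 = 13/4;  g^inv = (4/13) * [[1, 0], [0, 13/4]]
first-kind symbols [ij,l] = (1/2)(d_i g_jl + d_j g_il - d_l g_ij): [ss,s] = E_s/2 = -1, [ss,t] = F_s - E_t/2 = 0, [st,s] = E_t/2 = 0, [st,t] = G_s/2 = 0, [tt,s] = F_t - G_s/2 = 0, [tt,t] = G_t/2 = 0
Gamma^s_ij = (G*[ij,s] - F*[ij,t])/(EG - F^2), Gamma^t_ij = (E*[ij,t] - F*[ij,s])/(EG - F^2)
Gamma_sss = -4/13, Gamma_sst = 0, Gamma_stt = 0, Gamma_tss = 0, Gamma_tst = 0, Gamma_ttt = 0
d^2s/dtau^2 = -(Gamma_sss*(1)^2 + 2*Gamma_sst*(1)*(2) + Gamma_stt*(2)^2) = 4/13
d^2t/dtau^2 = -(Gamma_tss*(1)^2 + 2*Gamma_tst*(1)*(2) + Gamma_ttt*(2)^2) = 0

Answer: Gamma_sss = -4/13, Gamma_sst = 0, Gamma_stt = 0, Gamma_tss = 0, Gamma_tst = 0, Gamma_ttt = 0; accelerations (d^2s/dtau^2, d^2t/dtau^2) = (4/13, 0)


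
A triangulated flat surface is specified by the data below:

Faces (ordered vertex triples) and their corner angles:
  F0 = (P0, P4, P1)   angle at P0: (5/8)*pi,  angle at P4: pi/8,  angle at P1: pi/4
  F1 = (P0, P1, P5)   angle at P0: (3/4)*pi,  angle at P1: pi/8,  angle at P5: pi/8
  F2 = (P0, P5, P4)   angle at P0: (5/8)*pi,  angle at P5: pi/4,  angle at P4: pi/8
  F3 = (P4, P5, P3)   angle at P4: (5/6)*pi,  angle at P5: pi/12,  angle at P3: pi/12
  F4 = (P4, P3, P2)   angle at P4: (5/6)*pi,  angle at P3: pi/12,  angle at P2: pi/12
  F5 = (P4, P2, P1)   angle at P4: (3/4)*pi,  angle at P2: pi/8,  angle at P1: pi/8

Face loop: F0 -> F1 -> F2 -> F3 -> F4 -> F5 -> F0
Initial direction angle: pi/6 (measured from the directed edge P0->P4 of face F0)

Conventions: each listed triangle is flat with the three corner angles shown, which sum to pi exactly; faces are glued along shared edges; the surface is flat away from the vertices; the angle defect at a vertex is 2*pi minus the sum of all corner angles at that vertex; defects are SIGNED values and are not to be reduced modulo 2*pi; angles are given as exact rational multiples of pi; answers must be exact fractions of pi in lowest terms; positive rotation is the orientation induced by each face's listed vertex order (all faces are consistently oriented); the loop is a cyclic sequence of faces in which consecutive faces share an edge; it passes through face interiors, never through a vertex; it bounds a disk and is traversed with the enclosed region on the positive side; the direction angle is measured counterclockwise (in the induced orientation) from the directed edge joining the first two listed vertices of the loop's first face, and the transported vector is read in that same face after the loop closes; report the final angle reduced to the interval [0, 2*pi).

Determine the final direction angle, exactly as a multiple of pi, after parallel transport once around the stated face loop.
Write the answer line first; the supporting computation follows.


Answer: final direction angle = (3/2)*pi

enclosed vertex P0: corner angles sum to 2*pi, defect = 2*pi - 2*pi = 0
enclosed vertex P4: corner angles sum to (8/3)*pi, defect = 2*pi - (8/3)*pi = (-2/3)*pi
the final direction is the initial angle plus the enclosed defects, taken mod 2*pi in the induced orientation
final angle = pi/6 - (2/3)*pi = (3/2)*pi (mod 2*pi)


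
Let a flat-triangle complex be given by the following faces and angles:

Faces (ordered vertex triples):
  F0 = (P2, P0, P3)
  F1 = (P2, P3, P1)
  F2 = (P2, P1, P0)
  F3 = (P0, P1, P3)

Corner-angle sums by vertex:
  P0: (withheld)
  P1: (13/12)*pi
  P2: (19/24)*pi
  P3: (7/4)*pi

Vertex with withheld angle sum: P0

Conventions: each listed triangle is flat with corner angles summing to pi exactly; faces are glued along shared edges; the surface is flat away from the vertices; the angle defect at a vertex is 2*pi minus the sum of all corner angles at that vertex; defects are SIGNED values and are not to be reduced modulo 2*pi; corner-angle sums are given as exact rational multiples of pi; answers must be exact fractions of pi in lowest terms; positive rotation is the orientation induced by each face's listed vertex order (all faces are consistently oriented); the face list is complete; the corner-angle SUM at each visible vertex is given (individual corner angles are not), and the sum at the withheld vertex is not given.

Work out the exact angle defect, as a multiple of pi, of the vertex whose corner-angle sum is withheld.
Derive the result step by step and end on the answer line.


V = 4, E = 6, F = 4; chi = V - E + F = 2
Gauss-Bonnet: total defect = 2*pi*chi = 4*pi; visible defects sum to (19/8)*pi

Answer: defect(P0) = (13/8)*pi


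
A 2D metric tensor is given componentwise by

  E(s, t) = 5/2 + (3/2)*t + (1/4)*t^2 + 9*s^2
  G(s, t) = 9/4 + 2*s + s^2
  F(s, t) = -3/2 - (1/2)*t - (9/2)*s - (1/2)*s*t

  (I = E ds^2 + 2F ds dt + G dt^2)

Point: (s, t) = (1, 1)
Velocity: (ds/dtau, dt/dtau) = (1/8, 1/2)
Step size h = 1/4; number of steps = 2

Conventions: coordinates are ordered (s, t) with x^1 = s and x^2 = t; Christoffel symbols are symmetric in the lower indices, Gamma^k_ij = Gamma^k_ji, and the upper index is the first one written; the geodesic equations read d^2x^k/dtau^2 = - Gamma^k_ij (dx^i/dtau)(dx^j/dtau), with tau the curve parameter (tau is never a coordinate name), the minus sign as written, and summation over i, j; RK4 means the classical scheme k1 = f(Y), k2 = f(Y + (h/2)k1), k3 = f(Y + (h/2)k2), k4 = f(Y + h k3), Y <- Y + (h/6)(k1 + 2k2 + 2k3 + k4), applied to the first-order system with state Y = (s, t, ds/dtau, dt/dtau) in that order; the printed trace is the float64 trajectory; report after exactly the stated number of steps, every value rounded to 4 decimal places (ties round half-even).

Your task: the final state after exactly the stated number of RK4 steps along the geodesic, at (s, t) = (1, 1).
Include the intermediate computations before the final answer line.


f(Y) = (ds/dtau, dt/dtau, -Gamma^s_ij Y'^i Y'^j, -Gamma^t_ij Y'^i Y'^j) with the Gammas evaluated at the stage position; h = 0.250000; intermediate values shown to 6 dp
step 0: s = 1.0000, t = 1.0000, ds/dtau = 0.1250, dt/dtau = 0.5000
step 1:
  k1: at (s, t) = (1.000000, 1.000000), (ds/dtau, dt/dtau) = (0.125000, 0.500000); Gamma_sss = 0.255319, Gamma_sst = 0.936170, Gamma_stt = -0.765957, Gamma_tss = -0.802432, Gamma_tst = 1.629179, Gamma_ttt = -1.021277; k1 = (0.125000, 0.500000, 0.070479, 0.064210)
  k2: at (s, t) = (1.015625, 1.062500), (ds/dtau, dt/dtau) = (0.133810, 0.508026); Gamma_sss = 0.249397, Gamma_sst = 0.917308, Gamma_stt = -0.744558, Gamma_tss = -0.802956, Gamma_tst = 1.612392, Gamma_ttt = -1.000797; k2 = (0.133810, 0.508026, 0.062983, 0.053456)
  k3: at (s, t) = (1.016726, 1.063503), (ds/dtau, dt/dtau) = (0.132873, 0.506682); Gamma_sss = 0.250649, Gamma_sst = 0.914952, Gamma_stt = -0.742663, Gamma_tss = -0.800438, Gamma_tst = 1.609216, Gamma_ttt = -0.998330; k3 = (0.132873, 0.506682, 0.063039, 0.053751)
  k4: at (s, t) = (1.033218, 1.126670), (ds/dtau, dt/dtau) = (0.140760, 0.513438); Gamma_sss = 0.245959, Gamma_sst = 0.894896, Gamma_stt = -0.720788, Gamma_tss = -0.798808, Gamma_tst = 1.590156, Gamma_ttt = -0.976611; k4 = (0.140760, 0.513438, 0.055789, 0.043434)
  Y <- Y + (h/6)(k1 + 2k2 + 2k3 + k4): s = 1.0333, t = 1.1268, ds/dtau = 0.1408, dt/dtau = 0.5134
step 2:
  k1: at (s, t) = (1.033297, 1.126786), (ds/dtau, dt/dtau) = (0.140763, 0.513419); Gamma_sss = 0.246025, Gamma_sst = 0.894746, Gamma_stt = -0.720664, Gamma_tss = -0.798664, Gamma_tst = 1.589959, Gamma_ttt = -0.976454; k1 = (0.140763, 0.513419, 0.055764, 0.043403)
  k2: at (s, t) = (1.050892, 1.190963), (ds/dtau, dt/dtau) = (0.147734, 0.518845); Gamma_sss = 0.242689, Gamma_sst = 0.873163, Gamma_stt = -0.698027, Gamma_tss = -0.794538, Gamma_tst = 1.568174, Gamma_ttt = -0.953143; k2 = (0.147734, 0.518845, 0.048755, 0.033523)
  k3: at (s, t) = (1.051764, 1.191641), (ds/dtau, dt/dtau) = (0.146857, 0.517610); Gamma_sss = 0.243662, Gamma_sst = 0.871407, Gamma_stt = -0.696656, Gamma_tss = -0.792553, Gamma_tst = 1.565730, Gamma_ttt = -0.951303; k3 = (0.146857, 0.517610, 0.048913, 0.033929)
  k4: at (s, t) = (1.070011, 1.256188), (ds/dtau, dt/dtau) = (0.152991, 0.521901); Gamma_sss = 0.241152, Gamma_sst = 0.849381, Gamma_stt = -0.674158, Gamma_tss = -0.786948, Gamma_tst = 1.542604, Gamma_ttt = -0.927535; k4 = (0.152991, 0.521901, 0.042343, 0.024720)
  Y <- Y + (h/6)(k1 + 2k2 + 2k3 + k4): s = 1.0701, t = 1.2563, ds/dtau = 0.1530, dt/dtau = 0.5219

Answer: s = 1.0701, t = 1.2563, ds/dtau = 0.1530, dt/dtau = 0.5219


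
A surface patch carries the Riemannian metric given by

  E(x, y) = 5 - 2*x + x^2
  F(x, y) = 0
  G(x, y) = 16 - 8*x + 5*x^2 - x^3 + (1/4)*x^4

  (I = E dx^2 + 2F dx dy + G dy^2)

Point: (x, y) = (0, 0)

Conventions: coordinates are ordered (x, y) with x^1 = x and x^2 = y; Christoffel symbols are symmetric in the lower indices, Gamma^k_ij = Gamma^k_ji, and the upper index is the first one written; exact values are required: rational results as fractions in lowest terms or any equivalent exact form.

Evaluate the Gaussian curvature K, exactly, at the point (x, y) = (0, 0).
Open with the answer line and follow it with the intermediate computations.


Answer: K = -1/25

E = 5, F = 0, G = 16, EG - F^2 = 80 at the point
E_x = -2, E_y = 0, F_x = 0, F_y = 0, G_x = -8, G_y = 0
E_yy = 0, F_xy = 0, G_xx = 10
Brioschi: K = (det M1 - det M2) / (EG - F^2)^2 with the standard first/second-derivative matrices M1, M2.
M1 = [[-E_yy/2 + F_xy - G_xx/2, E_x/2, F_x - E_y/2], [F_y - G_x/2, E, F], [G_y/2, F, G]] = [[-5, -1, 0], [4, 5, 0], [0, 0, 16]]; det M1 = -336
M2 = [[0, E_y/2, G_x/2], [E_y/2, E, F], [G_x/2, F, G]] = [[0, 0, -4], [0, 5, 0], [-4, 0, 16]]; det M2 = -80
det M1 - det M2 = -256; K = -256 / (80)^2 = -1/25


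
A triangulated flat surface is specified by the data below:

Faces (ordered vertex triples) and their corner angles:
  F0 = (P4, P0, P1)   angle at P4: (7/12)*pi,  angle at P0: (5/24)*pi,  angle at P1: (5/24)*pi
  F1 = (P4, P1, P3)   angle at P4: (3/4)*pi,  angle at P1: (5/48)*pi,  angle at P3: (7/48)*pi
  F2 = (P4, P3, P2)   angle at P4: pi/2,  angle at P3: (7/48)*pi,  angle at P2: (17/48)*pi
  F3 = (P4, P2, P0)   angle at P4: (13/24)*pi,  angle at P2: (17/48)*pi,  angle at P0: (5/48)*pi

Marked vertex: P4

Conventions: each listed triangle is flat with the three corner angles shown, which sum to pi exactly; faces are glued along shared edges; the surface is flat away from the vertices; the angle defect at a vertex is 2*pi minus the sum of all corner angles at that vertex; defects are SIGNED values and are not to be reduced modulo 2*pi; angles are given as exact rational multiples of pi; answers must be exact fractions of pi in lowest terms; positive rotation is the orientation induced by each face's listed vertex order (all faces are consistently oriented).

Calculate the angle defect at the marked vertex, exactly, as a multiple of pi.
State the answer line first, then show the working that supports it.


Answer: defect(P4) = (-3/8)*pi

Sum of corner angles at P4: (19/8)*pi
defect = 2*pi - (19/8)*pi


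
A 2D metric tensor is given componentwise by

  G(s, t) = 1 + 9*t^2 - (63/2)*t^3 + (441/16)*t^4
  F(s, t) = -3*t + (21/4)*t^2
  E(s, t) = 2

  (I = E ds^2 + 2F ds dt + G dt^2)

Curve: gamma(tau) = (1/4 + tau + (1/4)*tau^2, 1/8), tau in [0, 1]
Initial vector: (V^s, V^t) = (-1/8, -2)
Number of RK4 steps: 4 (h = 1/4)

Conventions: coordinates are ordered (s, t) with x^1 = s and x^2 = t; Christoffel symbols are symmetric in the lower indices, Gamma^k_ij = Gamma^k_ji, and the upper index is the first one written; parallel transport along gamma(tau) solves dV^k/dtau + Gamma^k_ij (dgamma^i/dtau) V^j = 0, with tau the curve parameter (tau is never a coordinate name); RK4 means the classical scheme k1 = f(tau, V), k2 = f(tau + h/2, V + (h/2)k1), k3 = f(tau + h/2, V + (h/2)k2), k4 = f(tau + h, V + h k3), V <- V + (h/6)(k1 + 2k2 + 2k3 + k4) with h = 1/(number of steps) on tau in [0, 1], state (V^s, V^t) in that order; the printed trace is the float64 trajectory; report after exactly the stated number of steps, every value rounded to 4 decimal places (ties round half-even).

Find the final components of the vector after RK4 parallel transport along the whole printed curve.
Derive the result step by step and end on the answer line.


gamma'(tau) = (1 + (1/2)*tau, 0); f(tau, V)^k = -Gamma^k_ij(gamma(tau)) gamma'^i(tau) V^j; h = 1/4; intermediate values shown to 6 dp
curve data and Christoffel symbols at the stage parameters:
  tau = 0.000000: gamma = (0.250000, 0.125000), gamma' = (1.000000, 0.000000); Gamma_sss = 0.000000, Gamma_sst = 0.000000, Gamma_stt = -0.809030, Gamma_tss = 0.000000, Gamma_tst = 0.000000, Gamma_ttt = 0.237021
  tau = 0.125000: gamma = (0.378906, 0.125000), gamma' = (1.062500, 0.000000); Gamma_sss = 0.000000, Gamma_sst = 0.000000, Gamma_stt = -0.809030, Gamma_tss = 0.000000, Gamma_tst = 0.000000, Gamma_ttt = 0.237021
  tau = 0.250000: gamma = (0.515625, 0.125000), gamma' = (1.125000, 0.000000); Gamma_sss = 0.000000, Gamma_sst = 0.000000, Gamma_stt = -0.809030, Gamma_tss = 0.000000, Gamma_tst = 0.000000, Gamma_ttt = 0.237021
  tau = 0.375000: gamma = (0.660156, 0.125000), gamma' = (1.187500, 0.000000); Gamma_sss = 0.000000, Gamma_sst = 0.000000, Gamma_stt = -0.809030, Gamma_tss = 0.000000, Gamma_tst = 0.000000, Gamma_ttt = 0.237021
  tau = 0.500000: gamma = (0.812500, 0.125000), gamma' = (1.250000, 0.000000); Gamma_sss = 0.000000, Gamma_sst = 0.000000, Gamma_stt = -0.809030, Gamma_tss = 0.000000, Gamma_tst = 0.000000, Gamma_ttt = 0.237021
  tau = 0.625000: gamma = (0.972656, 0.125000), gamma' = (1.312500, 0.000000); Gamma_sss = 0.000000, Gamma_sst = 0.000000, Gamma_stt = -0.809030, Gamma_tss = 0.000000, Gamma_tst = 0.000000, Gamma_ttt = 0.237021
  tau = 0.750000: gamma = (1.140625, 0.125000), gamma' = (1.375000, 0.000000); Gamma_sss = 0.000000, Gamma_sst = 0.000000, Gamma_stt = -0.809030, Gamma_tss = 0.000000, Gamma_tst = 0.000000, Gamma_ttt = 0.237021
  tau = 0.875000: gamma = (1.316406, 0.125000), gamma' = (1.437500, 0.000000); Gamma_sss = 0.000000, Gamma_sst = 0.000000, Gamma_stt = -0.809030, Gamma_tss = 0.000000, Gamma_tst = 0.000000, Gamma_ttt = 0.237021
  tau = 1.000000: gamma = (1.500000, 0.125000), gamma' = (1.500000, 0.000000); Gamma_sss = 0.000000, Gamma_sst = 0.000000, Gamma_stt = -0.809030, Gamma_tss = 0.000000, Gamma_tst = 0.000000, Gamma_ttt = 0.237021
step 0: V^s = -0.1250, V^t = -2.0000
step 1: k1 = (0.000000, 0.000000), k2 = (0.000000, 0.000000), k3 = (0.000000, 0.000000), k4 = (0.000000, 0.000000); V <- V + (h/6)(k1 + 2k2 + 2k3 + k4): V^s = -0.1250, V^t = -2.0000
step 2: k1 = (0.000000, 0.000000), k2 = (0.000000, 0.000000), k3 = (0.000000, 0.000000), k4 = (0.000000, 0.000000); V <- V + (h/6)(k1 + 2k2 + 2k3 + k4): V^s = -0.1250, V^t = -2.0000
step 3: k1 = (0.000000, 0.000000), k2 = (0.000000, 0.000000), k3 = (0.000000, 0.000000), k4 = (0.000000, 0.000000); V <- V + (h/6)(k1 + 2k2 + 2k3 + k4): V^s = -0.1250, V^t = -2.0000
step 4: k1 = (0.000000, 0.000000), k2 = (0.000000, 0.000000), k3 = (0.000000, 0.000000), k4 = (0.000000, 0.000000); V <- V + (h/6)(k1 + 2k2 + 2k3 + k4): V^s = -0.1250, V^t = -2.0000

Answer: V^s = -0.1250, V^t = -2.0000


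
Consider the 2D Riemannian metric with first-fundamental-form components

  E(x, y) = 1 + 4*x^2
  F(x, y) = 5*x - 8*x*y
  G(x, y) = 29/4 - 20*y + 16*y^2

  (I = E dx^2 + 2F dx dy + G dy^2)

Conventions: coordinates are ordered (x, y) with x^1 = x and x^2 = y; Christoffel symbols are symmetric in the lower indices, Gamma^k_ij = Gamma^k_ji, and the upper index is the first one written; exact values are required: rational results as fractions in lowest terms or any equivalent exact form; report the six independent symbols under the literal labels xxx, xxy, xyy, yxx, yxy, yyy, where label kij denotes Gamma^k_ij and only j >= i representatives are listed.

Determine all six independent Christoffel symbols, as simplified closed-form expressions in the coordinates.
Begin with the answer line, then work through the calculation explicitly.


Answer: Gamma_xxx = 16*x/(16*x^2 + 64*y^2 - 80*y + 29), Gamma_xxy = 0, Gamma_xyy = -32*x/(16*x^2 + 64*y^2 - 80*y + 29), Gamma_yxx = (20 - 32*y)/(16*x^2 + 64*y^2 - 80*y + 29), Gamma_yxy = 0, Gamma_yyy = (64*y - 40)/(16*x^2 + 64*y^2 - 80*y + 29)

E = 1 + 4*x^2; F = 5*x - 8*x*y; G = 29/4 - 20*y + 16*y^2
Gamma^k_ij = (1/2) g^{kl} (d_i g_jl + d_j g_il - d_l g_ij), with g^inv = (1/(EG-F^2)) [[G, -F], [-F, E]]
first partials: E_x = 8*x, E_y = 0, F_x = 5 - 8*y, F_y = -8*x, G_x = 0, G_y = -20 + 32*y
D = EG - F^2 = 29/4 - 20*y + 16*y^2 + 4*x^2
expanded: Gamma^x_xx = (G E_x - 2F F_x + F E_y)/(2D), Gamma^x_xy = (G E_y - F G_x)/(2D), Gamma^x_yy = (2G F_y - G G_x - F G_y)/(2D), Gamma^y_xx = (2E F_x - E E_y - F E_x)/(2D), Gamma^y_xy = (E G_x - F E_y)/(2D), Gamma^y_yy = (E G_y - 2F F_y + F G_x)/(2D); substitute and cancel common factors
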